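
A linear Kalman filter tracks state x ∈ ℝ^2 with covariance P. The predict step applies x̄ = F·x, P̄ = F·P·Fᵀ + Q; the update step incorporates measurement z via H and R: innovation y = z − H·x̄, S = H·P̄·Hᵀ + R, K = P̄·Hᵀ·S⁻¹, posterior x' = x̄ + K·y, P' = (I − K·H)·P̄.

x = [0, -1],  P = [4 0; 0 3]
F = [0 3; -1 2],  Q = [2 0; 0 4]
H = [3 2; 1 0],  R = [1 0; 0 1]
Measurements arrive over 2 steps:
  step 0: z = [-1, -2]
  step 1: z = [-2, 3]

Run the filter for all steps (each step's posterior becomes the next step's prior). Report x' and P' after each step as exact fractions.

step 0: x' = [-256/179, 844/537], P' = [117/179 -506/537; -506/537 860/537]
step 1: x' = [45118/35571, -350534/130427], P' = [18130/35571 -8462/11857; -8462/11857 161501/130427]

step 0: x̄ = F·x = [-3, -2]
step 0: P̄ = F·P·Fᵀ + Q = [29 18; 18 20]
step 0: y = z − H·x̄ = [12, 1]
step 0: S = H·P̄·Hᵀ + R = [558 123; 123 30]
step 0: K = P̄·Hᵀ·S⁻¹ = [41/537 117/179; 202/537 -506/537]
step 0: x' = x̄ + K·y = [-256/179, 844/537]
step 0: P' = (I − K·H)·P̄ = [117/179 -506/537; -506/537 860/537]
step 1: x̄ = F·x = [844/179, 2456/537]
step 1: P̄ = F·P·Fᵀ + Q = [2938/179 2226/179; 2226/179 7963/537]
step 1: y = z − H·x̄ = [-13582/537, -307/179]
step 1: S = H·P̄·Hᵀ + R = [191851/537 13266/179; 13266/179 3117/179]
step 1: K = P̄·Hᵀ·S⁻¹ = [1206/11857 18130/35571; 43756/130427 -8462/11857]
step 1: x' = x̄ + K·y = [45118/35571, -350534/130427]
step 1: P' = (I − K·H)·P̄ = [18130/35571 -8462/11857; -8462/11857 161501/130427]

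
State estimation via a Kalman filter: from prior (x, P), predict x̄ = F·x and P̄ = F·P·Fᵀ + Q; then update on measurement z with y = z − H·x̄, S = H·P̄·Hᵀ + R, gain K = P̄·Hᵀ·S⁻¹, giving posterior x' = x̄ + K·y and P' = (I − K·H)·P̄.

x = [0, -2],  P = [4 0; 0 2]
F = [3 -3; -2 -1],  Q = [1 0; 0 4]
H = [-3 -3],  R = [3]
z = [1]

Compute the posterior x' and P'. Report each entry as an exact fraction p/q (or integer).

x̄ = F·x = [6, 2]
P̄ = F·P·Fᵀ + Q = [55 -18; -18 22]
y = z − H·x̄ = [25]
S = H·P̄·Hᵀ + R = [372]
K = P̄·Hᵀ·S⁻¹ = [-37/124; -1/31]
x' = x̄ + K·y = [-181/124, 37/31]
P' = (I − K·H)·P̄ = [2713/124 -669/31; -669/31 670/31]

x' = [-181/124, 37/31]
P' = [2713/124 -669/31; -669/31 670/31]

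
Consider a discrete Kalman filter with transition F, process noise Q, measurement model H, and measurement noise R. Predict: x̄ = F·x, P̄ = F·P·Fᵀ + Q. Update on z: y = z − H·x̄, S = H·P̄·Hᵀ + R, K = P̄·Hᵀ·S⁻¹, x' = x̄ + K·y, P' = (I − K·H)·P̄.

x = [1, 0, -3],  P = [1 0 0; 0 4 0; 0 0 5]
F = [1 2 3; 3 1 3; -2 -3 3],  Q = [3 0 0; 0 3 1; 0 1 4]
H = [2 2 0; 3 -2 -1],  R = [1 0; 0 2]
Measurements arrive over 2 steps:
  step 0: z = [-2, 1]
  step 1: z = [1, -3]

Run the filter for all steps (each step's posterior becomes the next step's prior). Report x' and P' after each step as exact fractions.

step 0: x' = [-171396/103771, 66108/103771, -752533/103771], P' = [130031/103771 -117772/103771 604333/103771; -117772/103771 131425/103771 -594944/103771; 604333/103771 -594944/103771 3102167/103771]
step 1: x' = [9986750156/29051933219, 4156478363/29051933219, 111373760313/29051933219], P' = [10594566934/29051933219 -7038527016/29051933219 37120962660/29051933219; -7038527016/29051933219 10742144542/29051933219 -33801856752/29051933219; 37120962660/29051933219 -33801856752/29051933219 191329410660/29051933219]

step 0: x̄ = F·x = [-8, -6, -11]
step 0: P̄ = F·P·Fᵀ + Q = [65 56 19; 56 61 28; 19 28 89]
step 0: y = z − H·x̄ = [26, 2]
step 0: S = H·P̄·Hᵀ + R = [953 164; 164 246]
step 0: K = P̄·Hᵀ·S⁻¹ = [598/2531 10652/103771; 666/2531 -10611/103771; 458/2531 -49640/103771]
step 0: x' = x̄ + K·y = [-171396/103771, 66108/103771, -752533/103771]
step 0: P' = (I − K·H)·P̄ = [130031/103771 -117772/103771 604333/103771; -117772/103771 131425/103771 -594944/103771; 604333/103771 -594944/103771 3102167/103771]
step 1: x̄ = F·x = [-56019/2531, -2705679/103771, -2113131/103771]
step 1: P̄ = F·P·Fᵀ + Q = [607369/2531 723062/2531 674808/2531; 723062/2531 36134218/103771 33526968/103771; 674808/2531 33526968/103771 32081268/103771]
step 1: y = z − H·x̄ = [10108687/103771, -945465/103771]
step 1: S = H·P̄·Hᵀ + R = [481413495/103771 -58221206/103771; -58221206/103771 13303443/103771]
step 1: K = P̄·Hᵀ·S⁻¹ = [7112079836/29051933219 4369896087/29051933219; 7407235052/29051933219 -4399006690/29051933219; 6638211816/29051933219 -6181404588/29051933219]
step 1: x' = x̄ + K·y = [9986750156/29051933219, 4156478363/29051933219, 111373760313/29051933219]
step 1: P' = (I − K·H)·P̄ = [10594566934/29051933219 -7038527016/29051933219 37120962660/29051933219; -7038527016/29051933219 10742144542/29051933219 -33801856752/29051933219; 37120962660/29051933219 -33801856752/29051933219 191329410660/29051933219]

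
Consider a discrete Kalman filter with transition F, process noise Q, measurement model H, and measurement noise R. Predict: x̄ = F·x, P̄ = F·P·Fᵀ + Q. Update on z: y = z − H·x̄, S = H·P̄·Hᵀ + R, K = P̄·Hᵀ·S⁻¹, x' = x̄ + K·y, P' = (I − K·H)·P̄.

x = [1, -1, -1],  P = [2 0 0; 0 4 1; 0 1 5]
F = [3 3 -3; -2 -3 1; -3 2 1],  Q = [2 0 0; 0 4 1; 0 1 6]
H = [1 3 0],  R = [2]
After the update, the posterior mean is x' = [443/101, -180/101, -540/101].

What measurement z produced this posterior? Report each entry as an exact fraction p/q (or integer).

z = [-1]

x̄ = F·x = [3, 0, -6]
P̄ = F·P·Fᵀ + Q = [83 -51 -12; -51 47 -7; -12 -7 49]
S = H·P̄·Hᵀ + R = [202]
K = P̄·Hᵀ·S⁻¹ = [-35/101; 45/101; -33/202]
x' − x̄ = [140/101, -180/101, 66/101] = K·y
y = (KᵀK)⁻¹·Kᵀ·(x' − x̄) = [-4]
z = y + H·x̄ = [-4] + [3] = [-1]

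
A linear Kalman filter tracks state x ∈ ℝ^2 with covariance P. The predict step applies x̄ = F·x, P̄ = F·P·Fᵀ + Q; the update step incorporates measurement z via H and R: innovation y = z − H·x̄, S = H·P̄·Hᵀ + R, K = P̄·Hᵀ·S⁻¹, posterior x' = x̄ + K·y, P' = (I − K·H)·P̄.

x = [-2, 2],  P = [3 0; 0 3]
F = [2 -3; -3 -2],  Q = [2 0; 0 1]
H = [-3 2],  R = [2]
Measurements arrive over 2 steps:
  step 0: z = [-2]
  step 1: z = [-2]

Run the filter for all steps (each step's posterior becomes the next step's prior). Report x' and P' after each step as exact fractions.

step 0: x' = [-98/59, -202/59], P' = [738/59 3280/177; 3280/177 14840/531]
step 1: x' = [97873/19924, 127205/19924], P' = [1093421/39848 1656993/39848; 1656993/39848 2530573/39848]

step 0: x̄ = F·x = [-10, 2]
step 0: P̄ = F·P·Fᵀ + Q = [41 0; 0 40]
step 0: y = z − H·x̄ = [-36]
step 0: S = H·P̄·Hᵀ + R = [531]
step 0: K = P̄·Hᵀ·S⁻¹ = [-41/177; 80/531]
step 0: x' = x̄ + K·y = [-98/59, -202/59]
step 0: P' = (I − K·H)·P̄ = [738/59 3280/177; 3280/177 14840/531]
step 1: x̄ = F·x = [410/59, 698/59]
step 1: P̄ = F·P·Fᵀ + Q = [4790/59 10932/59; 10932/59 237749/531]
step 1: y = z − H·x̄ = [-284/59]
step 1: S = H·P̄·Hᵀ + R = [159392/531]
step 1: K = P̄·Hᵀ·S⁻¹ = [33723/79696; 90167/79696]
step 1: x' = x̄ + K·y = [97873/19924, 127205/19924]
step 1: P' = (I − K·H)·P̄ = [1093421/39848 1656993/39848; 1656993/39848 2530573/39848]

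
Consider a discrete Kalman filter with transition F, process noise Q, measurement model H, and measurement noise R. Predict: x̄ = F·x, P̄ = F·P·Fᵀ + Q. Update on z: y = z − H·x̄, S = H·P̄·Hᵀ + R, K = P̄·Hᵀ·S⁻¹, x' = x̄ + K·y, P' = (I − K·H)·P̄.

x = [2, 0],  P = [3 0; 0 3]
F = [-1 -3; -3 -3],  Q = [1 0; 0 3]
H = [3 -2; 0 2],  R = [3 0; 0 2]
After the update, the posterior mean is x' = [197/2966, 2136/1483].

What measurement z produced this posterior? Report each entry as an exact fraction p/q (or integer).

z = [-3, 3]

x̄ = F·x = [-2, -6]
P̄ = F·P·Fᵀ + Q = [31 36; 36 57]
S = H·P̄·Hᵀ + R = [78 -12; -12 230]
K = P̄·Hᵀ·S⁻¹ = [949/2966 489/1483; -1/1483 735/1483]
x' − x̄ = [6129/2966, 11034/1483] = K·y
y = (KᵀK)⁻¹·Kᵀ·(x' − x̄) = [-9, 15]
z = y + H·x̄ = [-9, 15] + [6, -12] = [-3, 3]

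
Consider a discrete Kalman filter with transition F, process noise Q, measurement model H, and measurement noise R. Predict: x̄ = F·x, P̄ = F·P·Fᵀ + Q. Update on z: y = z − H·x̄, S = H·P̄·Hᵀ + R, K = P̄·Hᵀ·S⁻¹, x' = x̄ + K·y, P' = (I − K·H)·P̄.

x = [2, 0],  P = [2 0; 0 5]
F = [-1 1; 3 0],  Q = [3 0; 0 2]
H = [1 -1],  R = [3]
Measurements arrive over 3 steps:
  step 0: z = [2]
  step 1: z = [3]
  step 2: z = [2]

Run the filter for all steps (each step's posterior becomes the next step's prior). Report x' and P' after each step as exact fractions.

step 0: x̄ = F·x = [-2, 6]
step 0: P̄ = F·P·Fᵀ + Q = [10 -6; -6 20]
step 0: y = z − H·x̄ = [10]
step 0: S = H·P̄·Hᵀ + R = [45]
step 0: K = P̄·Hᵀ·S⁻¹ = [16/45; -26/45]
step 0: x' = x̄ + K·y = [14/9, 2/9]
step 0: P' = (I − K·H)·P̄ = [194/45 146/45; 146/45 224/45]
step 1: x̄ = F·x = [-4/3, 14/3]
step 1: P̄ = F·P·Fᵀ + Q = [29/5 -16/5; -16/5 204/5]
step 1: y = z − H·x̄ = [9]
step 1: S = H·P̄·Hᵀ + R = [56]
step 1: K = P̄·Hᵀ·S⁻¹ = [9/56; -11/14]
step 1: x' = x̄ + K·y = [19/168, -101/42]
step 1: P' = (I − K·H)·P̄ = [1219/280 271/70; 271/70 218/35]
step 2: x̄ = F·x = [-141/56, 19/56]
step 2: P̄ = F·P·Fᵀ + Q = [327/56 -81/56; -81/56 11531/280]
step 2: y = z − H·x̄ = [34/7]
step 2: S = H·P̄·Hᵀ + R = [1852/35]
step 2: K = P̄·Hᵀ·S⁻¹ = [255/1852; -373/463]
step 2: x' = x̄ + K·y = [-6849/3704, -13237/3704]
step 2: P' = (I − K·H)·P̄ = [17913/3704 16383/3704; 16383/3704 25335/3704]

step 0: x' = [14/9, 2/9], P' = [194/45 146/45; 146/45 224/45]
step 1: x' = [19/168, -101/42], P' = [1219/280 271/70; 271/70 218/35]
step 2: x' = [-6849/3704, -13237/3704], P' = [17913/3704 16383/3704; 16383/3704 25335/3704]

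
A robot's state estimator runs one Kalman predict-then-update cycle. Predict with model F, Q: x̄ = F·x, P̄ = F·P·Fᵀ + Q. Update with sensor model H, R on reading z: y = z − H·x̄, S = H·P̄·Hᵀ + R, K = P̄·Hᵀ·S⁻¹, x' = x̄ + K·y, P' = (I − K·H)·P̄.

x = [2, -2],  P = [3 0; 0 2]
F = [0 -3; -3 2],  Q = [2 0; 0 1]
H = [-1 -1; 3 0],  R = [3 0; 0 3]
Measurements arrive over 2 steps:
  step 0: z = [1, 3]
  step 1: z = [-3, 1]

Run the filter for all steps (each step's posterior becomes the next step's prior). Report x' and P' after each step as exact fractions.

step 0: x̄ = F·x = [6, -10]
step 0: P̄ = F·P·Fᵀ + Q = [20 -12; -12 36]
step 0: y = z − H·x̄ = [-3, -15]
step 0: S = H·P̄·Hᵀ + R = [35 -24; -24 183]
step 0: K = P̄·Hᵀ·S⁻¹ = [-8/1943 636/1943; -1752/1943 -612/1943]
step 0: x' = x̄ + K·y = [2142/1943, -4994/1943]
step 0: P' = (I − K·H)·P̄ = [636/1943 -612/1943; -612/1943 5868/1943]
step 1: x̄ = F·x = [14982/1943, -566/67]
step 1: P̄ = F·P·Fᵀ + Q = [56698/1943 -1404/67; -1404/67 1327/67]
step 1: y = z − H·x̄ = [-7261/1943, -43003/1943]
step 1: S = H·P̄·Hᵀ + R = [19578/1943 -47946/1943; -47946/1943 516111/1943]
step 1: K = P̄·Hᵀ·S⁻¹ = [-7991/669549 219920/669549; -807005/1339098 -195947/669549]
step 1: x' = x̄ + K·y = [108421/223183, 125635/446366]
step 1: P' = (I − K·H)·P̄ = [219920/669549 -195947/669549; -195947/669549 2812909/1339098]

step 0: x' = [2142/1943, -4994/1943], P' = [636/1943 -612/1943; -612/1943 5868/1943]
step 1: x' = [108421/223183, 125635/446366], P' = [219920/669549 -195947/669549; -195947/669549 2812909/1339098]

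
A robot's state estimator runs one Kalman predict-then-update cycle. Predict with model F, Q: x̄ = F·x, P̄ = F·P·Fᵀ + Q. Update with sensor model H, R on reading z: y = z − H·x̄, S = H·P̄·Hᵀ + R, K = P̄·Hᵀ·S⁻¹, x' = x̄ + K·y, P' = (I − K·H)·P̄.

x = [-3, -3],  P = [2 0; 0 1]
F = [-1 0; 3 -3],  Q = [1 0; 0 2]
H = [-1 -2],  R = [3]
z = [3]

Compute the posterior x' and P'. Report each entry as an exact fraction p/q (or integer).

x' = [174/49, -156/49]
P' = [213/98 -60/49; -60/49 69/49]

x̄ = F·x = [3, 0]
P̄ = F·P·Fᵀ + Q = [3 -6; -6 29]
y = z − H·x̄ = [6]
S = H·P̄·Hᵀ + R = [98]
K = P̄·Hᵀ·S⁻¹ = [9/98; -26/49]
x' = x̄ + K·y = [174/49, -156/49]
P' = (I − K·H)·P̄ = [213/98 -60/49; -60/49 69/49]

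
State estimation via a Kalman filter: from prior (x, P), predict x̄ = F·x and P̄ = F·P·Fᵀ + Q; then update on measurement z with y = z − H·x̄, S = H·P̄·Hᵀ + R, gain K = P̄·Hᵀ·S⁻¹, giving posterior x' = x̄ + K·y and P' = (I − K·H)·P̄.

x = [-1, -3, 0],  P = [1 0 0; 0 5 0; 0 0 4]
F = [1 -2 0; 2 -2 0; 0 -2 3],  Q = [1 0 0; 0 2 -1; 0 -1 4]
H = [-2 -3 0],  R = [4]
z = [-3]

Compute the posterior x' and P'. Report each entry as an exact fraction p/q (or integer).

x' = [86/59, 21/295, 1697/590]
P' = [88/59 -44/59 113/59; -44/59 228/295 -312/295; 113/59 -312/295 25991/590]

x̄ = F·x = [5, 4, 6]
P̄ = F·P·Fᵀ + Q = [22 22 20; 22 26 19; 20 19 60]
y = z − H·x̄ = [19]
S = H·P̄·Hᵀ + R = [590]
K = P̄·Hᵀ·S⁻¹ = [-11/59; -61/295; -97/590]
x' = x̄ + K·y = [86/59, 21/295, 1697/590]
P' = (I − K·H)·P̄ = [88/59 -44/59 113/59; -44/59 228/295 -312/295; 113/59 -312/295 25991/590]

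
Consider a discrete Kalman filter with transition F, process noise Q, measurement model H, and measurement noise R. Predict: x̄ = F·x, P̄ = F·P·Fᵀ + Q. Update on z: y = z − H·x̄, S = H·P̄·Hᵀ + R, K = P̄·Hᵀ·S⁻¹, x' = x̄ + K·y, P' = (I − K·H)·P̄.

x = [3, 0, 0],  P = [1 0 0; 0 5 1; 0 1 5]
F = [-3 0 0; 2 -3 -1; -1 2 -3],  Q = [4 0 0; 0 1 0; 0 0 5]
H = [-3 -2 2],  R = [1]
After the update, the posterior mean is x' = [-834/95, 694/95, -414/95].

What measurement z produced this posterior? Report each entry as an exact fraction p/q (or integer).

z = [3]

x̄ = F·x = [-9, 6, -3]
P̄ = F·P·Fᵀ + Q = [13 -6 3; -6 61 -10; 3 -10 59]
S = H·P̄·Hᵀ + R = [570]
K = P̄·Hᵀ·S⁻¹ = [-7/190; -62/285; 43/190]
x' − x̄ = [21/95, 124/95, -129/95] = K·y
y = (KᵀK)⁻¹·Kᵀ·(x' − x̄) = [-6]
z = y + H·x̄ = [-6] + [9] = [3]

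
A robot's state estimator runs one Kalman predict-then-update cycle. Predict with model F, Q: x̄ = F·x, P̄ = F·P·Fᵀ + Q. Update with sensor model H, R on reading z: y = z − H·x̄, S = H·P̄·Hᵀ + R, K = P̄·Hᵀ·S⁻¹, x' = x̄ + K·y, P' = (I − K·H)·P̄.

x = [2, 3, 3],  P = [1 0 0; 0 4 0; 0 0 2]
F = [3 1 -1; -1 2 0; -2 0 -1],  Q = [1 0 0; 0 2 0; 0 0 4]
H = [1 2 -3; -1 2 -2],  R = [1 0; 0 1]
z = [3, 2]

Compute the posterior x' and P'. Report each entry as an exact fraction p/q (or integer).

x̄ = F·x = [6, 4, -7]
P̄ = F·P·Fᵀ + Q = [16 5 -4; 5 19 2; -4 2 10]
y = z − H·x̄ = [-32, -14]
S = H·P̄·Hᵀ + R = [203 96; 96 81]
K = P̄·Hᵀ·S⁻¹ = [962/2409 -3242/7227; 71/2409 2335/7227; -142/803 148/2409]
x' = x̄ + K·y = [-3602/7227, -10598/7227, -5303/2409]
P' = (I − K·H)·P̄ = [12448/7227 23371/7227 6256/2409; 23371/7227 61717/7227 16288/2409; 6256/2409 16288/2409 4362/803]

x' = [-3602/7227, -10598/7227, -5303/2409]
P' = [12448/7227 23371/7227 6256/2409; 23371/7227 61717/7227 16288/2409; 6256/2409 16288/2409 4362/803]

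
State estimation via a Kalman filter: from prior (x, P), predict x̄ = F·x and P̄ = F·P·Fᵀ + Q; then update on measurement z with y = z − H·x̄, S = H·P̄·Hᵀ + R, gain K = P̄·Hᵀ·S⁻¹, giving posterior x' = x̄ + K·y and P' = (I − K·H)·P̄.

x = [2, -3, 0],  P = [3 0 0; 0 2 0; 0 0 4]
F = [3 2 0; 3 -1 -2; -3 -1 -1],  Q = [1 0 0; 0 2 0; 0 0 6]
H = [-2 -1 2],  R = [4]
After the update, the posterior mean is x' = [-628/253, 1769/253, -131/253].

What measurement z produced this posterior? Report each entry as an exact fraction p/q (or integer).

z = [-3]

x̄ = F·x = [0, 9, -3]
P̄ = F·P·Fᵀ + Q = [36 23 -31; 23 47 -17; -31 -17 39]
S = H·P̄·Hᵀ + R = [759]
K = P̄·Hᵀ·S⁻¹ = [-157/759; -127/759; 157/759]
x' − x̄ = [-628/253, -508/253, 628/253] = K·y
y = (KᵀK)⁻¹·Kᵀ·(x' − x̄) = [12]
z = y + H·x̄ = [12] + [-15] = [-3]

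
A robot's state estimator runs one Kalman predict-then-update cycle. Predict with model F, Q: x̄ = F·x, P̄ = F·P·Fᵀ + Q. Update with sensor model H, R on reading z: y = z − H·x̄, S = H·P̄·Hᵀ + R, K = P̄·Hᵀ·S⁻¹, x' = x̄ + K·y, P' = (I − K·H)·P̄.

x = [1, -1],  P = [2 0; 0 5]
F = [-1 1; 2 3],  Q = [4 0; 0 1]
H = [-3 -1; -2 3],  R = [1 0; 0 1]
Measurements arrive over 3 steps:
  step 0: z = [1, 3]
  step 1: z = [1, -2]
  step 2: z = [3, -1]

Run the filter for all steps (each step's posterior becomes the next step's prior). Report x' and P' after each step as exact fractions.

step 0: x̄ = F·x = [-2, -1]
step 0: P̄ = F·P·Fᵀ + Q = [11 11; 11 54]
step 0: y = z − H·x̄ = [-6, 2]
step 0: S = H·P̄·Hᵀ + R = [220 -173; -173 399]
step 0: K = P̄·Hᵀ·S⁻¹ = [-15653/57851 -5192/57851; -10493/57851 15749/57851]
step 0: x' = x̄ + K·y = [-32168/57851, 36605/57851]
step 0: P' = (I − K·H)·P̄ = [4741/57851 1430/57851; 1430/57851 6203/57851]
step 1: x̄ = F·x = [68773/57851, 45479/57851]
step 1: P̄ = F·P·Fᵀ + Q = [239488/57851 7697/57851; 7697/57851 149802/57851]
step 1: y = z − H·x̄ = [309649/57851, -114593/57851]
step 1: S = H·P̄·Hᵀ + R = [2409227/57851 933643/57851; 933643/57851 2271657/57851]
step 1: K = P̄·Hᵀ·S⁻¹ = [-10578511/39768095 -3633086/39768095; -13793467/79536190 20864873/79536190]
step 1: x' = x̄ + K·y = [-2149106/39768095, -26316531/39768095]
step 1: P' = (I − K·H)·P̄ = [3215329/39768095 932524/39768095; 932524/39768095 8198323/79536190]
step 2: x̄ = F·x = [-4833485/7953619, -16649561/7953619]
step 2: P̄ = F·P·Fᵀ + Q = [65808729/15907238 1973721/15907238; 1973721/15907238 40284861/15907238]
step 2: y = z − H·x̄ = [-7289159/7953619, 32328094/7953619]
step 2: S = H·P̄·Hᵀ + R = [330156493/7953619 130090872/7953619; 130090872/7953619 618021251/15907238]
step 2: K = P̄·Hᵀ·S⁻¹ = [-5691088506/21398618525 -1956259161/21398618525; -3707331756/21398618525 5608595739/21398618525]
step 2: x' = x̄ + K·y = [-3147970319/4279723705, -3720044009/4279723705]
step 2: P' = (I − K·H)·P̄ = [1729956789/21398618525 501218139/21398618525; 501218139/21398618525 2203677339/21398618525]

step 0: x' = [-32168/57851, 36605/57851], P' = [4741/57851 1430/57851; 1430/57851 6203/57851]
step 1: x' = [-2149106/39768095, -26316531/39768095], P' = [3215329/39768095 932524/39768095; 932524/39768095 8198323/79536190]
step 2: x' = [-3147970319/4279723705, -3720044009/4279723705], P' = [1729956789/21398618525 501218139/21398618525; 501218139/21398618525 2203677339/21398618525]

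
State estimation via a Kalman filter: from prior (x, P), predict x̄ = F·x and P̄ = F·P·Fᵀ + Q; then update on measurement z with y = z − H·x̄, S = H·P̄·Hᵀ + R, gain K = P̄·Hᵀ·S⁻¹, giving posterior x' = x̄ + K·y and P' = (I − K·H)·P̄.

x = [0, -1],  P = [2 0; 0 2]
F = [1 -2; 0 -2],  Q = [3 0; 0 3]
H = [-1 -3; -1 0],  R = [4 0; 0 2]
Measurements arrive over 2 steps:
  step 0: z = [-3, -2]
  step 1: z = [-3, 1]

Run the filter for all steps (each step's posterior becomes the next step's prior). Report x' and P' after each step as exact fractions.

step 0: x' = [1812/1091, 587/1091], P' = [1526/1091 -410/1091; -410/1091 562/1091]
step 1: x' = [-55903/515041, 414086/515041], P' = [705490/515041 -187454/515041; -187454/515041 256166/515041]

step 0: x̄ = F·x = [2, 2]
step 0: P̄ = F·P·Fᵀ + Q = [13 8; 8 11]
step 0: y = z − H·x̄ = [5, 0]
step 0: S = H·P̄·Hᵀ + R = [164 37; 37 15]
step 0: K = P̄·Hᵀ·S⁻¹ = [-74/1091 -763/1091; -319/1091 205/1091]
step 0: x' = x̄ + K·y = [1812/1091, 587/1091]
step 0: P' = (I − K·H)·P̄ = [1526/1091 -410/1091; -410/1091 562/1091]
step 1: x̄ = F·x = [638/1091, -1174/1091]
step 1: P̄ = F·P·Fᵀ + Q = [8687/1091 3068/1091; 3068/1091 5521/1091]
step 1: y = z − H·x̄ = [-6157/1091, 1729/1091]
step 1: S = H·P̄·Hᵀ + R = [81148/1091 17891/1091; 17891/1091 10869/1091]
step 1: K = P̄·Hᵀ·S⁻¹ = [-35782/515041 -352745/515041; -145261/515041 93727/515041]
step 1: x' = x̄ + K·y = [-55903/515041, 414086/515041]
step 1: P' = (I − K·H)·P̄ = [705490/515041 -187454/515041; -187454/515041 256166/515041]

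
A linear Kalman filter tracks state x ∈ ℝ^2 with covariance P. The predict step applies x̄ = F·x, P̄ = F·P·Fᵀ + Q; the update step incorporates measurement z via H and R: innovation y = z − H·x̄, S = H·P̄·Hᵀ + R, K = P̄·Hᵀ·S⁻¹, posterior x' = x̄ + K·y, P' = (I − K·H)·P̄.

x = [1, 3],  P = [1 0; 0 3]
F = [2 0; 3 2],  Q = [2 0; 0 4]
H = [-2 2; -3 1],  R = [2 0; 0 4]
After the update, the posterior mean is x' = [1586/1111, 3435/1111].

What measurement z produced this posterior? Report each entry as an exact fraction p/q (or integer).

z = [3, -1]

x̄ = F·x = [2, 9]
P̄ = F·P·Fᵀ + Q = [6 6; 6 25]
S = H·P̄·Hᵀ + R = [78 38; 38 47]
K = P̄·Hᵀ·S⁻¹ = [228/1111 -468/1111; 760/1111 -449/1111]
x' − x̄ = [-636/1111, -6564/1111] = K·y
y = (KᵀK)⁻¹·Kᵀ·(x' − x̄) = [-11, -4]
z = y + H·x̄ = [-11, -4] + [14, 3] = [3, -1]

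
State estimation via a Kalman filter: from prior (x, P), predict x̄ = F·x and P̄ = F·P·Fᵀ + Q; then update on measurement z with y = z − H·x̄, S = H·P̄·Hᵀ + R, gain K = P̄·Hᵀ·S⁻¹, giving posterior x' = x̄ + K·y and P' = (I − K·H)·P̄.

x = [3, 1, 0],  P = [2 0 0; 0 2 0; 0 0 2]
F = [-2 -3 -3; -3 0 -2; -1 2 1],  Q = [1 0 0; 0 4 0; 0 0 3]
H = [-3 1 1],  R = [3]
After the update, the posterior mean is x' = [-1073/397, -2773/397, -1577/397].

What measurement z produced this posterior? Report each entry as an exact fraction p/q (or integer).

z = [-3]

x̄ = F·x = [-9, -9, -1]
P̄ = F·P·Fᵀ + Q = [45 24 -14; 24 30 2; -14 2 15]
S = H·P̄·Hᵀ + R = [397]
K = P̄·Hᵀ·S⁻¹ = [-125/397; -40/397; 59/397]
x' − x̄ = [2500/397, 800/397, -1180/397] = K·y
y = (KᵀK)⁻¹·Kᵀ·(x' − x̄) = [-20]
z = y + H·x̄ = [-20] + [17] = [-3]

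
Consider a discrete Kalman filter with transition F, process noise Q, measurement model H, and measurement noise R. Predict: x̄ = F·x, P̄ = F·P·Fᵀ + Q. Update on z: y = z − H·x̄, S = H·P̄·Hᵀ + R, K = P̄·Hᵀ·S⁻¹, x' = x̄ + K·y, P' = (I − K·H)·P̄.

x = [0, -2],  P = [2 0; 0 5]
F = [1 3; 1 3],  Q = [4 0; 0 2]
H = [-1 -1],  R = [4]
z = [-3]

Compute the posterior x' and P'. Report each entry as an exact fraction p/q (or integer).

x̄ = F·x = [-6, -6]
P̄ = F·P·Fᵀ + Q = [51 47; 47 49]
y = z − H·x̄ = [-15]
S = H·P̄·Hᵀ + R = [198]
K = P̄·Hᵀ·S⁻¹ = [-49/99; -16/33]
x' = x̄ + K·y = [47/33, 14/11]
P' = (I − K·H)·P̄ = [247/99 -17/33; -17/33 27/11]

x' = [47/33, 14/11]
P' = [247/99 -17/33; -17/33 27/11]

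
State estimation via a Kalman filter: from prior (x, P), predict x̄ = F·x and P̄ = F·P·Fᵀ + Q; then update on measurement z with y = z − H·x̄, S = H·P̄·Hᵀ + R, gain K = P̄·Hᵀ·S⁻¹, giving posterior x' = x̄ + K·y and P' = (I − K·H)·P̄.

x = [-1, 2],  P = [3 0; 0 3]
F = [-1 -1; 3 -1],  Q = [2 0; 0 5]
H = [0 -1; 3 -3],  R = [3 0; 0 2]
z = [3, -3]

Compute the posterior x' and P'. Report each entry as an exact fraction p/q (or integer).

x' = [-943/289, -8718/3757]
P' = [548/289 504/289; 504/289 6798/3757]

x̄ = F·x = [-1, -5]
P̄ = F·P·Fᵀ + Q = [8 -6; -6 35]
y = z − H·x̄ = [-2, -15]
S = H·P̄·Hᵀ + R = [38 123; 123 497]
K = P̄·Hᵀ·S⁻¹ = [-168/289 66/289; -2266/3757 -369/3757]
x' = x̄ + K·y = [-943/289, -8718/3757]
P' = (I − K·H)·P̄ = [548/289 504/289; 504/289 6798/3757]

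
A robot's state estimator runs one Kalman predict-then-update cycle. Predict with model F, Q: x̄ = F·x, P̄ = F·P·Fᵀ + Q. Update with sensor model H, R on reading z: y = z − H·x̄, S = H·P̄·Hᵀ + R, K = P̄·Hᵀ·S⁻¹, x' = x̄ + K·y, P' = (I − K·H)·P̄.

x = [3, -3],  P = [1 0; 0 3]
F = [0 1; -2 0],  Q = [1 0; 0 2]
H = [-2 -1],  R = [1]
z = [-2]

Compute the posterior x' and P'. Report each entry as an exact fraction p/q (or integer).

x̄ = F·x = [-3, -6]
P̄ = F·P·Fᵀ + Q = [4 0; 0 6]
y = z − H·x̄ = [-14]
S = H·P̄·Hᵀ + R = [23]
K = P̄·Hᵀ·S⁻¹ = [-8/23; -6/23]
x' = x̄ + K·y = [43/23, -54/23]
P' = (I − K·H)·P̄ = [28/23 -48/23; -48/23 102/23]

x' = [43/23, -54/23]
P' = [28/23 -48/23; -48/23 102/23]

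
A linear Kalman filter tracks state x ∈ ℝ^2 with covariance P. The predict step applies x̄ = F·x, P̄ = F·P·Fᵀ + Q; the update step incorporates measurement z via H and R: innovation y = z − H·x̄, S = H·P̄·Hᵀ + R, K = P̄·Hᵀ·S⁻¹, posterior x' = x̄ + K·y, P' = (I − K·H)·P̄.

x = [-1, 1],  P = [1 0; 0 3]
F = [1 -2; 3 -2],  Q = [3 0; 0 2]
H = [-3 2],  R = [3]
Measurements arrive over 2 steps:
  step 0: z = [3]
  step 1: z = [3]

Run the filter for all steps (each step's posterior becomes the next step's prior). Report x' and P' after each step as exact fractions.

step 0: x̄ = F·x = [-3, -5]
step 0: P̄ = F·P·Fᵀ + Q = [16 15; 15 23]
step 0: y = z − H·x̄ = [4]
step 0: S = H·P̄·Hᵀ + R = [59]
step 0: K = P̄·Hᵀ·S⁻¹ = [-18/59; 1/59]
step 0: x' = x̄ + K·y = [-249/59, -291/59]
step 0: P' = (I − K·H)·P̄ = [620/59 903/59; 903/59 1356/59]
step 1: x̄ = F·x = [333/59, -165/59]
step 1: P̄ = F·P·Fᵀ + Q = [2609/59 60/59; 60/59 286/59]
step 1: y = z − H·x̄ = [1506/59]
step 1: S = H·P̄·Hᵀ + R = [24082/59]
step 1: K = P̄·Hᵀ·S⁻¹ = [-7707/24082; 196/12041]
step 1: x' = x̄ + K·y = [-30402/12041, -28671/12041]
step 1: P' = (I − K·H)·P̄ = [58171/24082 37848/12041; 37848/12041 57066/12041]

step 0: x' = [-249/59, -291/59], P' = [620/59 903/59; 903/59 1356/59]
step 1: x' = [-30402/12041, -28671/12041], P' = [58171/24082 37848/12041; 37848/12041 57066/12041]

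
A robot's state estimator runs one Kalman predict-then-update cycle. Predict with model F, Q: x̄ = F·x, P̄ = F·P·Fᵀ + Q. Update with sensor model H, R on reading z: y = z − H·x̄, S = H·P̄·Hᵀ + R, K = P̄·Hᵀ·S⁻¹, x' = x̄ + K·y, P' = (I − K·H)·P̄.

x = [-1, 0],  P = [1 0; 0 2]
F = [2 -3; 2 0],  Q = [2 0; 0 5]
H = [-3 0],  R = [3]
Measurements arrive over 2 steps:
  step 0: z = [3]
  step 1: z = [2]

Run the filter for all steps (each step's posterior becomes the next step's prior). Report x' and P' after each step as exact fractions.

step 0: x' = [-74/73, -134/73], P' = [24/73 4/73; 4/73 609/73]
step 1: x' = [-5548/8549, -17780/8549], P' = [5675/17098 36/8549; 36/8549 53881/8549]

step 0: x̄ = F·x = [-2, -2]
step 0: P̄ = F·P·Fᵀ + Q = [24 4; 4 9]
step 0: y = z − H·x̄ = [-3]
step 0: S = H·P̄·Hᵀ + R = [219]
step 0: K = P̄·Hᵀ·S⁻¹ = [-24/73; -4/73]
step 0: x' = x̄ + K·y = [-74/73, -134/73]
step 0: P' = (I − K·H)·P̄ = [24/73 4/73; 4/73 609/73]
step 1: x̄ = F·x = [254/73, -148/73]
step 1: P̄ = F·P·Fᵀ + Q = [5675/73 72/73; 72/73 461/73]
step 1: y = z − H·x̄ = [908/73]
step 1: S = H·P̄·Hᵀ + R = [51294/73]
step 1: K = P̄·Hᵀ·S⁻¹ = [-5675/17098; -36/8549]
step 1: x' = x̄ + K·y = [-5548/8549, -17780/8549]
step 1: P' = (I − K·H)·P̄ = [5675/17098 36/8549; 36/8549 53881/8549]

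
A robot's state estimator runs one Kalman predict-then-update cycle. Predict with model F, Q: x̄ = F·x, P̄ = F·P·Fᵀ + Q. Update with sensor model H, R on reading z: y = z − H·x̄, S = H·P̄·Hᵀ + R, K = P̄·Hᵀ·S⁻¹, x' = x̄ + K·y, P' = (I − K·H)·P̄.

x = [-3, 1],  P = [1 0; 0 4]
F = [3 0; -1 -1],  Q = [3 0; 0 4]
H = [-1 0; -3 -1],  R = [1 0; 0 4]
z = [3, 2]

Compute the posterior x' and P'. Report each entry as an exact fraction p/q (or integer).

x' = [-609/250, 923/250]
P' = [147/250 -309/250; -309/250 1323/250]

x̄ = F·x = [-9, 2]
P̄ = F·P·Fᵀ + Q = [12 -3; -3 9]
y = z − H·x̄ = [-6, -23]
S = H·P̄·Hᵀ + R = [13 33; 33 103]
K = P̄·Hᵀ·S⁻¹ = [-147/250 -33/250; 309/250 -99/250]
x' = x̄ + K·y = [-609/250, 923/250]
P' = (I − K·H)·P̄ = [147/250 -309/250; -309/250 1323/250]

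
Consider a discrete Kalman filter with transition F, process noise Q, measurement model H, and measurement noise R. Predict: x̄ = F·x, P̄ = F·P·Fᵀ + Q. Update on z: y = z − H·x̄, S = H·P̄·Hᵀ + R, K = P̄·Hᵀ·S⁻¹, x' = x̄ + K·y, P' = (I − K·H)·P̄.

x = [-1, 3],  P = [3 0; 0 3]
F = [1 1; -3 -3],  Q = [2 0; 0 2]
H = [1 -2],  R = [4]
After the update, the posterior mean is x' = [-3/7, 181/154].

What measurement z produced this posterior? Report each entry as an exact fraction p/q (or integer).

z = [-3]

x̄ = F·x = [2, -6]
P̄ = F·P·Fᵀ + Q = [8 -18; -18 56]
S = H·P̄·Hᵀ + R = [308]
K = P̄·Hᵀ·S⁻¹ = [1/7; -65/154]
x' − x̄ = [-17/7, 1105/154] = K·y
y = (KᵀK)⁻¹·Kᵀ·(x' − x̄) = [-17]
z = y + H·x̄ = [-17] + [14] = [-3]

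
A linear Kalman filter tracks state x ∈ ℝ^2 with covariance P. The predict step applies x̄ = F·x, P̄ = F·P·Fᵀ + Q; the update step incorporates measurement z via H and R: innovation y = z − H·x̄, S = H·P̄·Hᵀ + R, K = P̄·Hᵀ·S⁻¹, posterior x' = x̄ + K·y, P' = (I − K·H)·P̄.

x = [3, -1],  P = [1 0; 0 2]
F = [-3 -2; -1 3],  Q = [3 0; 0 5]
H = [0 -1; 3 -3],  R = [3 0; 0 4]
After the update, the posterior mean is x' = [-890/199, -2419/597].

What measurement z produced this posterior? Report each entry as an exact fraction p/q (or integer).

x̄ = F·x = [-7, -6]
P̄ = F·P·Fᵀ + Q = [20 -9; -9 24]
S = H·P̄·Hᵀ + R = [27 99; 99 562]
K = P̄·Hᵀ·S⁻¹ = [-395/597 54/199; -1229/1791 -11/199]
x' − x̄ = [503/199, 1163/597] = K·y
y = (KᵀK)⁻¹·Kᵀ·(x' − x̄) = [-3, 2]
z = y + H·x̄ = [-3, 2] + [6, -3] = [3, -1]

z = [3, -1]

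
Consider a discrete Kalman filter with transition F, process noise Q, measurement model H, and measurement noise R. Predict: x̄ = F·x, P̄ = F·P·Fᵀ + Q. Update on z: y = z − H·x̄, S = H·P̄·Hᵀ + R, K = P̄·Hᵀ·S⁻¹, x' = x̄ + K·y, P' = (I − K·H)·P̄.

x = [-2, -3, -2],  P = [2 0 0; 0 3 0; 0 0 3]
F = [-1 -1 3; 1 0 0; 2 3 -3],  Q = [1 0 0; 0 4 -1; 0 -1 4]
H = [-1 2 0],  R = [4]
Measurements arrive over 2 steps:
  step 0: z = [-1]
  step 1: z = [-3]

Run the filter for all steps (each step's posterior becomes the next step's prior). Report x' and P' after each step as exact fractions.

step 0: x̄ = F·x = [-1, -2, -7]
step 0: P̄ = F·P·Fᵀ + Q = [33 -2 -40; -2 6 3; -40 3 66]
step 0: y = z − H·x̄ = [2]
step 0: S = H·P̄·Hᵀ + R = [69]
step 0: K = P̄·Hᵀ·S⁻¹ = [-37/69; 14/69; 2/3]
step 0: x' = x̄ + K·y = [-143/69, -110/69, -17/3]
step 0: P' = (I − K·H)·P̄ = [908/69 380/69 -46/3; 380/69 218/69 -19/3; -46/3 -19/3 106/3]
step 1: x̄ = F·x = [-40/3, -143/69, 557/69]
step 1: P̄ = F·P·Fᵀ + Q = [1429/3 -194/3 -1786/3; -194/3 1184/69 6061/69; -1786/3 6061/69 52934/69]
step 1: y = z − H·x̄ = [-841/69]
step 1: S = H·P̄·Hᵀ + R = [55727/69]
step 1: K = P̄·Hᵀ·S⁻¹ = [-41791/55727; 6830/55727; 400/419]
step 1: x' = x̄ + K·y = [-233661/55727, -198739/55727, -1493/419]
step 1: P' = (I − K·H)·P̄ = [1233212/55727 533024/55727 -7178/419; 533024/55727 280172/55727 -2789/419; -7178/419 -2789/419 13034/419]

step 0: x' = [-143/69, -110/69, -17/3], P' = [908/69 380/69 -46/3; 380/69 218/69 -19/3; -46/3 -19/3 106/3]
step 1: x' = [-233661/55727, -198739/55727, -1493/419], P' = [1233212/55727 533024/55727 -7178/419; 533024/55727 280172/55727 -2789/419; -7178/419 -2789/419 13034/419]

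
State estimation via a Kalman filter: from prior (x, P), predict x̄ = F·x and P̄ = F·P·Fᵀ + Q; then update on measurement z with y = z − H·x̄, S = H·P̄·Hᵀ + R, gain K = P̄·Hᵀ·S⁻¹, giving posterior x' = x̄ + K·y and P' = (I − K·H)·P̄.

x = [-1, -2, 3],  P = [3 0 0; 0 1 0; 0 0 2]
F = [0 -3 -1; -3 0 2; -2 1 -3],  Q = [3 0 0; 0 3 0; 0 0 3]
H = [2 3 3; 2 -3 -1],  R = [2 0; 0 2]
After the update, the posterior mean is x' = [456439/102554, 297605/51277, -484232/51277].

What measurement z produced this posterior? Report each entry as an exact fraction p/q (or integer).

z = [-2, 1]

x̄ = F·x = [3, 9, -9]
P̄ = F·P·Fᵀ + Q = [14 -4 3; -4 38 6; 3 6 34]
S = H·P̄·Hᵀ + R = [802 -448; -448 506]
K = P̄·Hᵀ·S⁻¹ = [14613/102554 20437/102554; 1350/51277 -11776/51277; 10787/51277 4889/51277]
x' − x̄ = [148777/102554, -163888/51277, -22739/51277] = K·y
y = (KᵀK)⁻¹·Kᵀ·(x' − x̄) = [-8, 13]
z = y + H·x̄ = [-8, 13] + [6, -12] = [-2, 1]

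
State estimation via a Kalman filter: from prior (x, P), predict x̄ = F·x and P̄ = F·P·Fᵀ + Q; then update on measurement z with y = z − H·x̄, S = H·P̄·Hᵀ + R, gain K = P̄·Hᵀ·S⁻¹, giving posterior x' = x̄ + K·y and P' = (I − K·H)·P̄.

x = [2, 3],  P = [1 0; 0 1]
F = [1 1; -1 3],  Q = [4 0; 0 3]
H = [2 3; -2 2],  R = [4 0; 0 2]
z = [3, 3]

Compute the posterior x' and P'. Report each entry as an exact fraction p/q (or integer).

x' = [-153/3989, 5215/3989]
P' = [1282/3989 156/3989; 156/3989 940/3989]

x̄ = F·x = [5, 7]
P̄ = F·P·Fᵀ + Q = [6 2; 2 13]
y = z − H·x̄ = [-28, -1]
S = H·P̄·Hᵀ + R = [169 50; 50 62]
K = P̄·Hᵀ·S⁻¹ = [758/3989 -1126/3989; 783/3989 784/3989]
x' = x̄ + K·y = [-153/3989, 5215/3989]
P' = (I − K·H)·P̄ = [1282/3989 156/3989; 156/3989 940/3989]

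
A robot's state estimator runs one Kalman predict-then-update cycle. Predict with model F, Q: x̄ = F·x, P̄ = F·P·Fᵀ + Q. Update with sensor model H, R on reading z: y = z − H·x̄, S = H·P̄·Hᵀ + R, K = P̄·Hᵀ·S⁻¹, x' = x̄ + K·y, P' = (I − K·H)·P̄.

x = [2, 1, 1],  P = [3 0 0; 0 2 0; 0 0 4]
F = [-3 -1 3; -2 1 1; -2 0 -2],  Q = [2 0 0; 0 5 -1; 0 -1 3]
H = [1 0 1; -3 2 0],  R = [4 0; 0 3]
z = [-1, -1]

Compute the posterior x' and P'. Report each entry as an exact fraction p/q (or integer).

x' = [20098/17939, 20759/17939, -46713/17939]
P' = [103151/17939 146223/17939 -85003/17939; 146223/17939 219831/17939 -119727/17939; -85003/17939 -119727/17939 132819/17939]

x̄ = F·x = [-4, -2, -6]
P̄ = F·P·Fᵀ + Q = [67 28 -6; 28 23 3; -6 3 31]
y = z − H·x̄ = [9, -9]
S = H·P̄·Hᵀ + R = [90 -121; -121 362]
K = P̄·Hᵀ·S⁻¹ = [4537/17939 -5669/17939; 6624/17939 331/17939; 11954/17939 5185/17939]
x' = x̄ + K·y = [20098/17939, 20759/17939, -46713/17939]
P' = (I − K·H)·P̄ = [103151/17939 146223/17939 -85003/17939; 146223/17939 219831/17939 -119727/17939; -85003/17939 -119727/17939 132819/17939]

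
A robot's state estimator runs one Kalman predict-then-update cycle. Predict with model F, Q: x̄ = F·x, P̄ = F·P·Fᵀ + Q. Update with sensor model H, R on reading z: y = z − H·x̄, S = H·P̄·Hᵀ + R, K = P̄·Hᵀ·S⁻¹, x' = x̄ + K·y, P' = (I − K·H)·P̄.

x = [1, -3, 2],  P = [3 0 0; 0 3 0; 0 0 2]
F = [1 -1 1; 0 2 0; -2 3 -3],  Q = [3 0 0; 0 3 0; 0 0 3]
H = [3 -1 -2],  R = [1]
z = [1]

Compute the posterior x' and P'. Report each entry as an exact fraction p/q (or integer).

x' = [-327/715, -357/715, -698/715]
P' = [1304/715 1299/715 1266/715; 1299/715 5964/715 -999/715; 1266/715 -999/715 2499/715]

x̄ = F·x = [6, -6, -17]
P̄ = F·P·Fᵀ + Q = [11 -6 -21; -6 15 18; -21 18 60]
y = z − H·x̄ = [-57]
S = H·P̄·Hᵀ + R = [715]
K = P̄·Hᵀ·S⁻¹ = [81/715; -69/715; -201/715]
x' = x̄ + K·y = [-327/715, -357/715, -698/715]
P' = (I − K·H)·P̄ = [1304/715 1299/715 1266/715; 1299/715 5964/715 -999/715; 1266/715 -999/715 2499/715]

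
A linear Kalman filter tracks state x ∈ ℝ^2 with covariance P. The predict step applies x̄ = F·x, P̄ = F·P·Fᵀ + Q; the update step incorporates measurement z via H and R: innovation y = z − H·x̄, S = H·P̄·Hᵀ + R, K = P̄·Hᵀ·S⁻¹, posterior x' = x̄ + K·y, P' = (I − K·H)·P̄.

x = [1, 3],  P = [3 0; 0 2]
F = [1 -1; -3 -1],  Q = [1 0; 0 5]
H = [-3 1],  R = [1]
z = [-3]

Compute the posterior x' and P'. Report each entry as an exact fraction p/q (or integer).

x̄ = F·x = [-2, -6]
P̄ = F·P·Fᵀ + Q = [6 -7; -7 34]
y = z − H·x̄ = [-3]
S = H·P̄·Hᵀ + R = [131]
K = P̄·Hᵀ·S⁻¹ = [-25/131; 55/131]
x' = x̄ + K·y = [-187/131, -951/131]
P' = (I − K·H)·P̄ = [161/131 458/131; 458/131 1429/131]

x' = [-187/131, -951/131]
P' = [161/131 458/131; 458/131 1429/131]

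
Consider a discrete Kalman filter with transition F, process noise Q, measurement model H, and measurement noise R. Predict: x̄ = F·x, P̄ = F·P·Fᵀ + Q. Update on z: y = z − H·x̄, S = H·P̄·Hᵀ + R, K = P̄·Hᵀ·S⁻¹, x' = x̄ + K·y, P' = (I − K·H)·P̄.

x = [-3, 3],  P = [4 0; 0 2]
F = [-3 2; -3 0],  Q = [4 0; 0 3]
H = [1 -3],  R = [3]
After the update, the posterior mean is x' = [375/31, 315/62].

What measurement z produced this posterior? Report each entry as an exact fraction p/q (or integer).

x̄ = F·x = [15, 9]
P̄ = F·P·Fᵀ + Q = [48 36; 36 39]
S = H·P̄·Hᵀ + R = [186]
K = P̄·Hᵀ·S⁻¹ = [-10/31; -27/62]
x' − x̄ = [-90/31, -243/62] = K·y
y = (KᵀK)⁻¹·Kᵀ·(x' − x̄) = [9]
z = y + H·x̄ = [9] + [-12] = [-3]

z = [-3]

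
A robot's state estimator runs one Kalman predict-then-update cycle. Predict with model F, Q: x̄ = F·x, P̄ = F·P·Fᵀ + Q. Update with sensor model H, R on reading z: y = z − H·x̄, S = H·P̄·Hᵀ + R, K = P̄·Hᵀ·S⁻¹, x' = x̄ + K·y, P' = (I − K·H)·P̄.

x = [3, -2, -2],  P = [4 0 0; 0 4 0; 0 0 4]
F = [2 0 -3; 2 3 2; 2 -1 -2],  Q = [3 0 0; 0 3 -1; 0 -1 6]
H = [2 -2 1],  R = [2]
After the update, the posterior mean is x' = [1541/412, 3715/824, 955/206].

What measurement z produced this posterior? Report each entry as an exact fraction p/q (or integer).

x̄ = F·x = [12, -4, 12]
P̄ = F·P·Fᵀ + Q = [55 -8 40; -8 71 -13; 40 -13 42]
S = H·P̄·Hᵀ + R = [824]
K = P̄·Hᵀ·S⁻¹ = [83/412; -171/824; 37/206]
x' − x̄ = [-3403/412, 7011/824, -1517/206] = K·y
y = (KᵀK)⁻¹·Kᵀ·(x' − x̄) = [-41]
z = y + H·x̄ = [-41] + [44] = [3]

z = [3]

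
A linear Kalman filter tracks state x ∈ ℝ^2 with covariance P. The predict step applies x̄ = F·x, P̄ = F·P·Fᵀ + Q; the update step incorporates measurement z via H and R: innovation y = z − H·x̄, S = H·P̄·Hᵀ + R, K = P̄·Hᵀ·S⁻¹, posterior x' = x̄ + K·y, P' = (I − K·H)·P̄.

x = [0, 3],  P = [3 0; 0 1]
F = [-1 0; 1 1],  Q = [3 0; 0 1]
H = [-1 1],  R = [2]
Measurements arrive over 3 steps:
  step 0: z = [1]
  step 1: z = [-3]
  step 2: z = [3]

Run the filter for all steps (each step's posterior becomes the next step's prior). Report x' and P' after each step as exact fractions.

step 0: x' = [18/19, 41/19], P' = [33/19 15/19; 15/19 31/19]
step 1: x' = [654/337, -89/337], P' = [594/337 318/337; 318/337 640/337]
step 2: x' = [-5346/3155, 4327/3155], P' = [11253/6310 6219/6310; 6219/6310 12457/6310]

step 0: x̄ = F·x = [0, 3]
step 0: P̄ = F·P·Fᵀ + Q = [6 -3; -3 5]
step 0: y = z − H·x̄ = [-2]
step 0: S = H·P̄·Hᵀ + R = [19]
step 0: K = P̄·Hᵀ·S⁻¹ = [-9/19; 8/19]
step 0: x' = x̄ + K·y = [18/19, 41/19]
step 0: P' = (I − K·H)·P̄ = [33/19 15/19; 15/19 31/19]
step 1: x̄ = F·x = [-18/19, 59/19]
step 1: P̄ = F·P·Fᵀ + Q = [90/19 -48/19; -48/19 113/19]
step 1: y = z − H·x̄ = [-134/19]
step 1: S = H·P̄·Hᵀ + R = [337/19]
step 1: K = P̄·Hᵀ·S⁻¹ = [-138/337; 161/337]
step 1: x' = x̄ + K·y = [654/337, -89/337]
step 1: P' = (I − K·H)·P̄ = [594/337 318/337; 318/337 640/337]
step 2: x̄ = F·x = [-654/337, 565/337]
step 2: P̄ = F·P·Fᵀ + Q = [1605/337 -912/337; -912/337 2207/337]
step 2: y = z − H·x̄ = [-208/337]
step 2: S = H·P̄·Hᵀ + R = [6310/337]
step 2: K = P̄·Hᵀ·S⁻¹ = [-2517/6310; 3119/6310]
step 2: x' = x̄ + K·y = [-5346/3155, 4327/3155]
step 2: P' = (I − K·H)·P̄ = [11253/6310 6219/6310; 6219/6310 12457/6310]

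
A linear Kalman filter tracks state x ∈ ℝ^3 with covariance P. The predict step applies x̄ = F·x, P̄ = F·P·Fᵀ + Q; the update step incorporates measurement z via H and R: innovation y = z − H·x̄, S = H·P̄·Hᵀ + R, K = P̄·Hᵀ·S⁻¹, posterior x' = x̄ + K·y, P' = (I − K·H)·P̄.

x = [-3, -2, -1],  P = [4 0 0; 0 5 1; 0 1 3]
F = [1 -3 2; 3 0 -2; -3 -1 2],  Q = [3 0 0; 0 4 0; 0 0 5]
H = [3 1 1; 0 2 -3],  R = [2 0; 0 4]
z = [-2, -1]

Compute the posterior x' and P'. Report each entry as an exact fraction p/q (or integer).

x̄ = F·x = [1, -7, 9]
P̄ = F·P·Fᵀ + Q = [52 6 7; 6 52 -46; 7 -46 54]
y = z − H·x̄ = [-7, 40]
S = H·P̄·Hᵀ + R = [562 -39; -39 1250]
K = P̄·Hᵀ·S⁻¹ = [210899/700979 1533/700979; 39438/700979 136940/700979; 26344/700979 -141617/700979]
x' = x̄ + K·y = [-713994/700979, 294681/700979, 459723/700979]
P' = (I − K·H)·P̄ = [822774/700979 -1226688/700979 -819836/700979; -1226688/700979 2364916/700979 1394024/700979; -819836/700979 1394024/700979 1118172/700979]

x' = [-713994/700979, 294681/700979, 459723/700979]
P' = [822774/700979 -1226688/700979 -819836/700979; -1226688/700979 2364916/700979 1394024/700979; -819836/700979 1394024/700979 1118172/700979]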